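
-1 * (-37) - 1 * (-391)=428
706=706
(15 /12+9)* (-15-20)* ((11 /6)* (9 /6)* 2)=-15785 /8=-1973.12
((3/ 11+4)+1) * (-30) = -1740/ 11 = -158.18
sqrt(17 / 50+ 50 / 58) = sqrt(101094) / 290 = 1.10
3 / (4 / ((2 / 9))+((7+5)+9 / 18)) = 6 / 61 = 0.10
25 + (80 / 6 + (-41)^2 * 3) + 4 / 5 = 5082.13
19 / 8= 2.38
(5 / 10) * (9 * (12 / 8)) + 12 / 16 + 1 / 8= 61 / 8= 7.62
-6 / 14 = -3 / 7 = -0.43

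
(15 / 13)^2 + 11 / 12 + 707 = 1438355 / 2028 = 709.25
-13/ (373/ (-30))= 390/ 373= 1.05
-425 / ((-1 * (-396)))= -425 / 396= -1.07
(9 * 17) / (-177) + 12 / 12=0.14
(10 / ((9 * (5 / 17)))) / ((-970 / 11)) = -187 / 4365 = -0.04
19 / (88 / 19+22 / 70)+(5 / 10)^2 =53829 / 13156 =4.09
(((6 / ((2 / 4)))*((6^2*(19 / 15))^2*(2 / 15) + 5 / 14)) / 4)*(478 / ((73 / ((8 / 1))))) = 2786600424 / 63875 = 43625.84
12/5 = 2.40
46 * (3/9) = 46/3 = 15.33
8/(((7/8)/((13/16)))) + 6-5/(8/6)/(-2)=857/56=15.30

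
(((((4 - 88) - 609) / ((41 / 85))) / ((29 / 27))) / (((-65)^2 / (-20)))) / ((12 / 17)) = 1802493 / 200941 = 8.97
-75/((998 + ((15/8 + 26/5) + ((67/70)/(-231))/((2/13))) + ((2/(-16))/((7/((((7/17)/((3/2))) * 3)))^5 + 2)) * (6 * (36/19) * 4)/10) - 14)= -14541410961000/192149827253567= -0.08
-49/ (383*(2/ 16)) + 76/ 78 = -734/ 14937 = -0.05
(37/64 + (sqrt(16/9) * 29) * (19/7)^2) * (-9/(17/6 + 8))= -24169527/101920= -237.14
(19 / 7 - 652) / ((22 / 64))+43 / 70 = -1453927 / 770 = -1888.22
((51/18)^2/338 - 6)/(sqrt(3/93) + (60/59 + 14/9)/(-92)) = -1205174968479 *sqrt(31)/196772891146 - 2089344928159/393545782292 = -39.41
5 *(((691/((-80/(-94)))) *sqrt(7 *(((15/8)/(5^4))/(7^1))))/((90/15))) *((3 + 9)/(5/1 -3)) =32477 *sqrt(30)/800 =222.35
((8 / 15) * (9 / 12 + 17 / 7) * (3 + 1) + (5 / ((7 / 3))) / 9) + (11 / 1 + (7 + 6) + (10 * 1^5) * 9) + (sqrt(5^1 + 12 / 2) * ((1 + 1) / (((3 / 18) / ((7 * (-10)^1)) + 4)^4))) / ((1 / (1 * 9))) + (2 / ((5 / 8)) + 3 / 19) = 560105280000 * sqrt(11) / 7946992159681 + 248132 / 1995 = 124.61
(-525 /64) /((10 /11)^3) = -27951 /2560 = -10.92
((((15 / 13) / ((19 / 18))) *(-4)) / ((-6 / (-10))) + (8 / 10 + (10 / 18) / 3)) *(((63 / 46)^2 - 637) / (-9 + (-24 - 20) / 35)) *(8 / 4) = -1976968521689 / 2533032918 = -780.47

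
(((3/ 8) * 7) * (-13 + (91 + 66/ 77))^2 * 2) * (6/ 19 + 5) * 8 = 184650624/ 133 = 1388350.56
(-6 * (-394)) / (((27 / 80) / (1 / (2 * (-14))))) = -15760 / 63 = -250.16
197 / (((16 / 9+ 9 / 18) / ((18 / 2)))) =31914 / 41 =778.39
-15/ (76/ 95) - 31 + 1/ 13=-49.67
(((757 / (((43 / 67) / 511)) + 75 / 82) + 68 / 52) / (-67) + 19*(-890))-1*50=-79714696021 / 3071146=-25956.01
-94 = -94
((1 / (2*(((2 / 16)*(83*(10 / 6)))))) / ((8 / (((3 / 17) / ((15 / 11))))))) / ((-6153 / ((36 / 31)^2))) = -7128 / 69527413025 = -0.00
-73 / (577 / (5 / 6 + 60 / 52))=-0.25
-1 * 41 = -41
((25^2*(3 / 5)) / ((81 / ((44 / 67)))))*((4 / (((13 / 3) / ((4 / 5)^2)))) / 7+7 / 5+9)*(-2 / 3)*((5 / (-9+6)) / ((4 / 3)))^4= -3059375 / 58968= -51.88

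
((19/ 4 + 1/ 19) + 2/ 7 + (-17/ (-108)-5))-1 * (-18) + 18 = 260317/ 7182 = 36.25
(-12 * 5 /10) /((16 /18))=-6.75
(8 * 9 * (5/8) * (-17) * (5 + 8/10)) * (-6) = 26622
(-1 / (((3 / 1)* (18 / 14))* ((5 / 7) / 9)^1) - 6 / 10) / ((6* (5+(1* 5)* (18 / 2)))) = -0.01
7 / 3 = 2.33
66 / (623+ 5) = 33 / 314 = 0.11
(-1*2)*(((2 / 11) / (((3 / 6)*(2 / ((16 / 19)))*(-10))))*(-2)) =-64 / 1045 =-0.06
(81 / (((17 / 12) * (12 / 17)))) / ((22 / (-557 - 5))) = -22761 / 11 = -2069.18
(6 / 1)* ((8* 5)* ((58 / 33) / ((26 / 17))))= 39440 / 143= 275.80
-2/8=-1/4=-0.25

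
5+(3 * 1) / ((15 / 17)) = 42 / 5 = 8.40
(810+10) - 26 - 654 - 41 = 99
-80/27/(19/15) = -400/171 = -2.34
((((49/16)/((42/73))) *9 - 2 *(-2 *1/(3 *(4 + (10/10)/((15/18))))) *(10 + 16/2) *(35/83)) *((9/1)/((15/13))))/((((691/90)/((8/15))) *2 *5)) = 15491763/5735300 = 2.70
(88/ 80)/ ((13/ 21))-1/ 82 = 4703/ 2665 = 1.76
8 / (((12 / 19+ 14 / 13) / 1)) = 988 / 211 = 4.68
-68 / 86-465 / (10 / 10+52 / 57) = -1143421 / 4687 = -243.96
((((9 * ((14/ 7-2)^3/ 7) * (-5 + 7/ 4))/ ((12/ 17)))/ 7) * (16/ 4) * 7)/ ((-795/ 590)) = 0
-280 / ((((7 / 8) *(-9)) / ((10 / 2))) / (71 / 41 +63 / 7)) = 704000 / 369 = 1907.86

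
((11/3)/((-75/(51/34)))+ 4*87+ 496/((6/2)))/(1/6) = 76989/25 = 3079.56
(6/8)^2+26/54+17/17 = 883/432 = 2.04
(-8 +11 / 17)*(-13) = 1625 / 17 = 95.59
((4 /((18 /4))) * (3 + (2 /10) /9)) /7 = 1088 /2835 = 0.38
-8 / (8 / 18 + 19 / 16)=-1152 / 235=-4.90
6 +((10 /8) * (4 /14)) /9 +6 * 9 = 7565 /126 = 60.04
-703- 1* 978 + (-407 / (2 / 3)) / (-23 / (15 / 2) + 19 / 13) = -814211 / 626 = -1300.66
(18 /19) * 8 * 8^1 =1152 /19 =60.63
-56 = -56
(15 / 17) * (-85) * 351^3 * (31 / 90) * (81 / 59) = -180974260935 / 118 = -1533680177.42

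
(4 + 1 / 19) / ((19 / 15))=3.20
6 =6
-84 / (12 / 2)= -14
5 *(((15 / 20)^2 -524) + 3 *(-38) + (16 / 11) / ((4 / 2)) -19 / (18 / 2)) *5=-25297325 / 1584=-15970.53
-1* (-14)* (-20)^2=5600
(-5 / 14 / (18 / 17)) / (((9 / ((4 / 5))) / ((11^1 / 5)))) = -187 / 2835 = -0.07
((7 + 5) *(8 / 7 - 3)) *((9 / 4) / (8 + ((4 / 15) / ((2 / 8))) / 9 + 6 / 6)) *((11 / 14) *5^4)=-2700.41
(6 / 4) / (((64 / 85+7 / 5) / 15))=1275 / 122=10.45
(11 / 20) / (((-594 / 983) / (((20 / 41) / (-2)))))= 983 / 4428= 0.22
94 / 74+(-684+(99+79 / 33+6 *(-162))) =-1896623 / 1221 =-1553.34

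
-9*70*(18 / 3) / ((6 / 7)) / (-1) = 4410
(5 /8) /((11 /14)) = 35 /44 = 0.80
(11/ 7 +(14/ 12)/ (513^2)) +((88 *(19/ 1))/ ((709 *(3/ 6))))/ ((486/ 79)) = 18322919695/ 7836646482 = 2.34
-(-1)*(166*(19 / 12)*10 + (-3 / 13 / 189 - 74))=2091998 / 819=2554.33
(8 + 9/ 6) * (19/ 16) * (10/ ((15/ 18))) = 1083/ 8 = 135.38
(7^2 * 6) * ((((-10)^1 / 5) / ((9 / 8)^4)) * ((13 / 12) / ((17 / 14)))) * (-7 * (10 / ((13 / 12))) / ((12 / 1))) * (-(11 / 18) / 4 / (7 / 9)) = -38635520 / 111537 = -346.39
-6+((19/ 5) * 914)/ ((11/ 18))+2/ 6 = 936829/ 165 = 5677.75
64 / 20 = 16 / 5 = 3.20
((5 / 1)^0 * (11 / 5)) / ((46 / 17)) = 187 / 230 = 0.81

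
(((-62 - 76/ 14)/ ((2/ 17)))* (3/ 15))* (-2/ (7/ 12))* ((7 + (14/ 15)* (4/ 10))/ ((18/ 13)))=16481296/ 7875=2092.86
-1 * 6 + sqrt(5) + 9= sqrt(5) + 3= 5.24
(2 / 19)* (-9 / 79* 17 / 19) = -306 / 28519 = -0.01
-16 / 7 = -2.29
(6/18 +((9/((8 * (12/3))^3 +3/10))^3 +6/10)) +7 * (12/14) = 3659275200404317648/527780076979814805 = 6.93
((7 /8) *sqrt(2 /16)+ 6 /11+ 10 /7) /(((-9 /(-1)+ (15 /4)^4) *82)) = 28 *sqrt(2) /2170089+ 19456 /167096853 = 0.00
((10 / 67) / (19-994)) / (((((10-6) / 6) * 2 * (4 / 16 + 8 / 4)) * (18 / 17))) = -17 / 352755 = -0.00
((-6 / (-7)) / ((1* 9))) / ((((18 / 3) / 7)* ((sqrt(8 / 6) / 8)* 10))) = 2* sqrt(3) / 45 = 0.08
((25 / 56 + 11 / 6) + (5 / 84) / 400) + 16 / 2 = 23027 / 2240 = 10.28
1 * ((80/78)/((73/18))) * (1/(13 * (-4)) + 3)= 9300/12337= 0.75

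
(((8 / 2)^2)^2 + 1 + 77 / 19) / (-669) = -4960 / 12711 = -0.39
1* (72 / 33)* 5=120 / 11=10.91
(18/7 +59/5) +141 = 5438/35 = 155.37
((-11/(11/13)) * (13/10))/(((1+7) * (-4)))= 169/320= 0.53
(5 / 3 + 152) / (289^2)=461 / 250563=0.00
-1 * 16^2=-256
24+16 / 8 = 26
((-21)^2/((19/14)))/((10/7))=21609/95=227.46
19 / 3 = 6.33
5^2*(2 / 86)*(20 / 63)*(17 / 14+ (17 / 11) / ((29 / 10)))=216750 / 672133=0.32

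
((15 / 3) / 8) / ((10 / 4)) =1 / 4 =0.25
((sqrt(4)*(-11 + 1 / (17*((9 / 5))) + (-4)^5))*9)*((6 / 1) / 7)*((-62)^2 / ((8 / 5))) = -4565230500 / 119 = -38363281.51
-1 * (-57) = 57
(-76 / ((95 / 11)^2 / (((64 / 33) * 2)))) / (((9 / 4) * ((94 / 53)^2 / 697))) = -11026740736 / 28330425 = -389.22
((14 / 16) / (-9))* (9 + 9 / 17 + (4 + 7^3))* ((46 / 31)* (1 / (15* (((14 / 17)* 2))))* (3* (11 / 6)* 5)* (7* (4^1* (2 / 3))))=-10734031 / 10044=-1068.70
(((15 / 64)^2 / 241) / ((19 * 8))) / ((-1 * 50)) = -9 / 300089344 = -0.00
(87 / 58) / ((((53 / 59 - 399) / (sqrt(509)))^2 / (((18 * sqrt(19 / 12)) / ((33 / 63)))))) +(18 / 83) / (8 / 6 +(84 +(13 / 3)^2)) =162 / 77771 +334875681 * sqrt(57) / 12137095168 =0.21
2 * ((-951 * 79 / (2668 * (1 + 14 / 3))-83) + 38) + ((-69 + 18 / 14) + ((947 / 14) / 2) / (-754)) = -1384309769 / 8254792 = -167.70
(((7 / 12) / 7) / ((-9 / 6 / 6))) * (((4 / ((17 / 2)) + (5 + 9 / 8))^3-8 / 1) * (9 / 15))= -140322125 / 2515456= -55.78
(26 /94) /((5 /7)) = 91 /235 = 0.39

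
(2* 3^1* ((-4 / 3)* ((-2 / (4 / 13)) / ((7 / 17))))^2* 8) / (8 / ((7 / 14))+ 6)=1562912 / 1617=966.55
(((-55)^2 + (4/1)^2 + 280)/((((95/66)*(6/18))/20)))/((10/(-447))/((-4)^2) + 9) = 9405709632/611401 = 15383.86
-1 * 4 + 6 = 2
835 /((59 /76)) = 63460 /59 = 1075.59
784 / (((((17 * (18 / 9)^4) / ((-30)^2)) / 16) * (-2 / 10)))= -3528000 / 17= -207529.41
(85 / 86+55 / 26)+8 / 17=33967 / 9503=3.57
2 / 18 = 1 / 9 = 0.11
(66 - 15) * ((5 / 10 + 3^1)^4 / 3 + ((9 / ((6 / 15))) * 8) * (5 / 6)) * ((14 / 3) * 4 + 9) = 13547011 / 48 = 282229.40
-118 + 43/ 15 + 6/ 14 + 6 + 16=-9734/ 105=-92.70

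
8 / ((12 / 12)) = 8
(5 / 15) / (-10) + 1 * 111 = 3329 / 30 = 110.97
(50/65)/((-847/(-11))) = 10/1001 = 0.01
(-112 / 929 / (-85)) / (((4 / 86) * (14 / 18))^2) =599076 / 552755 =1.08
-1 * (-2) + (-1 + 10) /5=19 /5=3.80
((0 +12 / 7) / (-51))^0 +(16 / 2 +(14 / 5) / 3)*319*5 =42749 / 3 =14249.67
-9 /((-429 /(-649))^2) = -20.60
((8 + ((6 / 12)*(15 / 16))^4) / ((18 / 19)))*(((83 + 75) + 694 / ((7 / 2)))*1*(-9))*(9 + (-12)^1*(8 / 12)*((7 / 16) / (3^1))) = -9397685131043 / 44040192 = -213388.83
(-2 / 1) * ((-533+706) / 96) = -173 / 48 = -3.60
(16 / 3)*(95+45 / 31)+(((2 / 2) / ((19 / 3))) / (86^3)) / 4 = 2312597847319 / 4495643808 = 514.41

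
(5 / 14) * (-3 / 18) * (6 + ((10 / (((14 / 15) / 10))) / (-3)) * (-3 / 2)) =-3.55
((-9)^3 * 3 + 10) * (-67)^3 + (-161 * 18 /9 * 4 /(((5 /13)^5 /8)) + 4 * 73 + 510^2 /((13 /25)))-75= 26570261385064 /40625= 654037203.32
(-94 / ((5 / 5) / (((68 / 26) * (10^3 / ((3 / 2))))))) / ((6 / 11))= -35156000 / 117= -300478.63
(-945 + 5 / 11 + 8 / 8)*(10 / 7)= -103790 / 77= -1347.92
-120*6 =-720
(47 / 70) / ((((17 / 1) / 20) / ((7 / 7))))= 94 / 119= 0.79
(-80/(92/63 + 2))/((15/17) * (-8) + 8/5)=26775/6322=4.24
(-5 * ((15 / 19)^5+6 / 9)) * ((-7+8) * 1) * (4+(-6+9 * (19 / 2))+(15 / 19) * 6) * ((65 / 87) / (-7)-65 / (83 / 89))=30550506827364550 / 1019154920103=29976.31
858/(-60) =-143/10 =-14.30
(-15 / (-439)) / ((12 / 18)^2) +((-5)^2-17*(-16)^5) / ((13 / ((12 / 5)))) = 3290920.14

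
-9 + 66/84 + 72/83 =-8537/1162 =-7.35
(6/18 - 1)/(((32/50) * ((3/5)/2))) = -125/36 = -3.47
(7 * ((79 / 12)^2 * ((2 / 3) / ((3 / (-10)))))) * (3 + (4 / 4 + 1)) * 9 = -1092175 / 36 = -30338.19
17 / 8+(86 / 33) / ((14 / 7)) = 3.43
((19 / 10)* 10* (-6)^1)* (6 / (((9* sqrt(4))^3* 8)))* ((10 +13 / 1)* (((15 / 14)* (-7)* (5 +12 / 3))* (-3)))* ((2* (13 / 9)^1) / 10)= -19.73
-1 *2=-2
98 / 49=2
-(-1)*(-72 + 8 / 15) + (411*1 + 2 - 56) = 4283 / 15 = 285.53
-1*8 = -8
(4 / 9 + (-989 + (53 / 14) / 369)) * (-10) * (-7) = -2837125 / 41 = -69198.17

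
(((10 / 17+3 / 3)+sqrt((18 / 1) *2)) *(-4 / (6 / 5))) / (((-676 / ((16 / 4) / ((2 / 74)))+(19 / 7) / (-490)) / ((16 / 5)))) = 174628160 / 9866341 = 17.70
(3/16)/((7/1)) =3/112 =0.03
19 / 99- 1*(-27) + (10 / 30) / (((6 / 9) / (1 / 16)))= 86243 / 3168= 27.22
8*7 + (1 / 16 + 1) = 913 / 16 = 57.06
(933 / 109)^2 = 870489 / 11881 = 73.27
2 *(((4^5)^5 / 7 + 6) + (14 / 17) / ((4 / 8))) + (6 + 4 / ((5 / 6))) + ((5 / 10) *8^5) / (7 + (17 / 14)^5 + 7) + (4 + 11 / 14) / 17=3425881053310097478872011 / 10649777670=321685687670332.13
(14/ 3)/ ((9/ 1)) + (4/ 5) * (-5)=-3.48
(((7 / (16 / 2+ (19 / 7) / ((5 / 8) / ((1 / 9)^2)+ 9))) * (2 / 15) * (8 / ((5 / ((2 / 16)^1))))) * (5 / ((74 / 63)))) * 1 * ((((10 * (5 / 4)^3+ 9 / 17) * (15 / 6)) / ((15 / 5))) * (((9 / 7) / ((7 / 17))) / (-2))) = -327946563 / 127227904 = -2.58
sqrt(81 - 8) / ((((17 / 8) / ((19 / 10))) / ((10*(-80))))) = -12160*sqrt(73) / 17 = -6111.48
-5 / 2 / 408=-5 / 816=-0.01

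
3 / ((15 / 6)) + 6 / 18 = 23 / 15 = 1.53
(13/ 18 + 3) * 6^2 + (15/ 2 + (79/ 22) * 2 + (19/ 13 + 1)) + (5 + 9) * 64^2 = 16443611/ 286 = 57495.14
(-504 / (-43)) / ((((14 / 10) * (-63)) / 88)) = -3520 / 301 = -11.69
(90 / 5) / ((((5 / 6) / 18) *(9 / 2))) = 432 / 5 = 86.40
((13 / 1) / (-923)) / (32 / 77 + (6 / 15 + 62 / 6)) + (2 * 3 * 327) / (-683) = -1794580719 / 624444361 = -2.87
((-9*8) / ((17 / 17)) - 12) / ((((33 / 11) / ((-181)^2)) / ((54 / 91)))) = -7076376 / 13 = -544336.62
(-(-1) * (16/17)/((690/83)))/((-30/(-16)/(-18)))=-10624/9775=-1.09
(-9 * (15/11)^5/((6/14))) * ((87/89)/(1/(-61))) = 84630065625/14333539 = 5904.34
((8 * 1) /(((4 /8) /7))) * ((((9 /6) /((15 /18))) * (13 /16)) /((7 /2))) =234 /5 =46.80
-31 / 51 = -0.61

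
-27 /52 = -0.52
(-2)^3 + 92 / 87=-604 / 87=-6.94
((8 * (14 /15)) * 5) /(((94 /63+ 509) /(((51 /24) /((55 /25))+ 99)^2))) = 11375919723 /15565924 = 730.82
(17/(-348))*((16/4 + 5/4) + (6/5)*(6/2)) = -1003/2320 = -0.43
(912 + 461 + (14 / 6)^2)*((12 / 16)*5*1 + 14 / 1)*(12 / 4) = 440413 / 6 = 73402.17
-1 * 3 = -3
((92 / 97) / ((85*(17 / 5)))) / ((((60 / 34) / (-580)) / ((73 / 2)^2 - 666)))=-3555110 / 4947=-718.64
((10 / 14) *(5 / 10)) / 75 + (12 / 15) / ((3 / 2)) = 113 / 210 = 0.54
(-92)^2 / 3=8464 / 3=2821.33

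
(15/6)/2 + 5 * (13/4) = 35/2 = 17.50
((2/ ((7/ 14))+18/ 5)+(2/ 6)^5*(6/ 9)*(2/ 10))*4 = 110816/ 3645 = 30.40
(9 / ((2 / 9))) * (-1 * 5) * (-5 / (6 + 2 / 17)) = 34425 / 208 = 165.50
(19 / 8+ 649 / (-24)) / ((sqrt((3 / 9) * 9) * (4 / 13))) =-481 * sqrt(3) / 18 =-46.28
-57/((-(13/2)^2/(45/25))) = 2052/845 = 2.43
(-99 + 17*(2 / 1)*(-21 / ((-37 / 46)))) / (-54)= -9727 / 666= -14.61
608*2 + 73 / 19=23177 / 19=1219.84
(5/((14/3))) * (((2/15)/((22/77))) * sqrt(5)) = sqrt(5)/2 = 1.12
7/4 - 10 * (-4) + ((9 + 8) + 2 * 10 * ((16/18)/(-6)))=6025/108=55.79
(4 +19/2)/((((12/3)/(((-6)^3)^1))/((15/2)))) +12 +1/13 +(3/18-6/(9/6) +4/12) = -70966/13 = -5458.92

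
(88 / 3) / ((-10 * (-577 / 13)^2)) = -0.00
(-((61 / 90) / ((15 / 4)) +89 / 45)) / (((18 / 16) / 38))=-442928 / 6075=-72.91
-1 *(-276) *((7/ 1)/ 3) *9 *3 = 17388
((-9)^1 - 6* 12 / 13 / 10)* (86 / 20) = -26703 / 650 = -41.08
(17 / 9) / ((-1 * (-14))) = 17 / 126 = 0.13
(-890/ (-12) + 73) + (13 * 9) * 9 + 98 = 7789/ 6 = 1298.17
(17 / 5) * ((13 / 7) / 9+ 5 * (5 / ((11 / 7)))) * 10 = 379712 / 693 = 547.92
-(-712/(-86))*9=-3204/43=-74.51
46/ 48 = 23/ 24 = 0.96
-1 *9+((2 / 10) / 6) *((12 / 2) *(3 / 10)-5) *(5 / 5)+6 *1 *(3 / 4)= -691 / 150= -4.61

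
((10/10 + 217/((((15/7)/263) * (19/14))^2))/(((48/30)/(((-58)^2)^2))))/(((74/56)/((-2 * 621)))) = -787921102131579686256/66785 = -11797875303310319.48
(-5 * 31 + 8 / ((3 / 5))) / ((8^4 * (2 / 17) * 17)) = -425 / 24576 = -0.02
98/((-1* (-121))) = 98/121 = 0.81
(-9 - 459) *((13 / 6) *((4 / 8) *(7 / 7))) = -507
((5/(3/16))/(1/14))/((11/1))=1120/33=33.94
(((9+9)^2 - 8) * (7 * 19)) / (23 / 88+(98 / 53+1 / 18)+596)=252023904 / 3586945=70.26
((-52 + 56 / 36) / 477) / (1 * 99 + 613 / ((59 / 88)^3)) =-93242066 / 1880655361101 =-0.00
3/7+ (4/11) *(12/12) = 61/77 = 0.79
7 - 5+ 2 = 4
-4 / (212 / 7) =-7 / 53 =-0.13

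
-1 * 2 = -2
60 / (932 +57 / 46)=2760 / 42929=0.06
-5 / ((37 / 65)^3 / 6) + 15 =-7478955 / 50653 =-147.65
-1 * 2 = -2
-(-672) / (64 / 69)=1449 / 2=724.50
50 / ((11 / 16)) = 800 / 11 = 72.73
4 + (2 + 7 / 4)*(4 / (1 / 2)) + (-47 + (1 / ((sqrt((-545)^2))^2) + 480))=138710676 / 297025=467.00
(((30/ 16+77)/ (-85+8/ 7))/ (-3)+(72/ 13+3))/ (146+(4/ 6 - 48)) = 1621189/ 18070208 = 0.09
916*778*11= 7839128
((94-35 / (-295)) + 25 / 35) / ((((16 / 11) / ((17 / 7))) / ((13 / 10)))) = 47606273 / 231280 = 205.84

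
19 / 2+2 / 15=289 / 30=9.63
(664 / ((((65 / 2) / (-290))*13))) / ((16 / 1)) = -4814 / 169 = -28.49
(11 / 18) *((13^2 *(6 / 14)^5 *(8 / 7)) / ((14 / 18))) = 1806948 / 823543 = 2.19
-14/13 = -1.08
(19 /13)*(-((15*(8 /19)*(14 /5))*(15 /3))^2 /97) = -2822400 /23959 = -117.80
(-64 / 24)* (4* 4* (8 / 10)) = -512 / 15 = -34.13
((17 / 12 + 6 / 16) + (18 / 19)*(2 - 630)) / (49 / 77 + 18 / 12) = -2975269 / 10716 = -277.65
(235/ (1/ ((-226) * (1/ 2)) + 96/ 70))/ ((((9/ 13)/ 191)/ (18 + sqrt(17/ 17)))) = 43847483225/ 48501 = 904053.18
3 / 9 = 1 / 3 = 0.33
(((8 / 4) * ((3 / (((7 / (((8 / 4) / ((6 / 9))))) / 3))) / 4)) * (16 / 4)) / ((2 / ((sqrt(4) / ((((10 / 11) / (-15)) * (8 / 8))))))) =-891 / 7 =-127.29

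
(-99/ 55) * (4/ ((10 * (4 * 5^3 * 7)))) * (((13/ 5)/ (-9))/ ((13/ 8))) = 4/ 109375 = 0.00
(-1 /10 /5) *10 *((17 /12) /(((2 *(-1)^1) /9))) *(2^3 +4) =153 /10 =15.30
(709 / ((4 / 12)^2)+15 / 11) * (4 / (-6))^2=93608 / 33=2836.61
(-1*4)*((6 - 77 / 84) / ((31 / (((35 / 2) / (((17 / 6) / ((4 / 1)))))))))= -8540 / 527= -16.20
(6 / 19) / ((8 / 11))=33 / 76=0.43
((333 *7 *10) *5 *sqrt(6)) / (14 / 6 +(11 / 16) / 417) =28800800 *sqrt(6) / 577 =122265.62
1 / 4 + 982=3929 / 4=982.25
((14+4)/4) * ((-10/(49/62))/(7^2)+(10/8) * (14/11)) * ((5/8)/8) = 3167775/6761216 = 0.47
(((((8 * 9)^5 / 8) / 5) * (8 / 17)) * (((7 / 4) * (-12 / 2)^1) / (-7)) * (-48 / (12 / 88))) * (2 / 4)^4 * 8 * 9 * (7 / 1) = -32181550055424 / 85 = -378606471240.28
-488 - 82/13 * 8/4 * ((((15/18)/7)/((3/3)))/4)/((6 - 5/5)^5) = -166530041/341250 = -488.00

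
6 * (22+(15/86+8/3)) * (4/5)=25636/215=119.24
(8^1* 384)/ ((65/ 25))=15360/ 13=1181.54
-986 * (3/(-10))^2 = -4437/50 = -88.74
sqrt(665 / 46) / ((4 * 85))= sqrt(30590) / 15640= 0.01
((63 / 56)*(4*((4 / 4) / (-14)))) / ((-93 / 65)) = 195 / 868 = 0.22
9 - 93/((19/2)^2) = 2877/361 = 7.97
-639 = -639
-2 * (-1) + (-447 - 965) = -1410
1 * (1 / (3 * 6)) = 1 / 18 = 0.06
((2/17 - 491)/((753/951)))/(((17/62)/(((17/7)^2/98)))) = -82006315/602651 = -136.08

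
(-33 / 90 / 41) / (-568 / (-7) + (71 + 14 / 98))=-77 / 1311180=-0.00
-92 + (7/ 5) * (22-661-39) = -5206/ 5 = -1041.20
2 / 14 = 1 / 7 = 0.14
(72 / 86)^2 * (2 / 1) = 2592 / 1849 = 1.40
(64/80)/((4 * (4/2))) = 1/10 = 0.10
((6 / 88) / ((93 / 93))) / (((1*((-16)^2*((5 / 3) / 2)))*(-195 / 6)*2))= -9 / 1830400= -0.00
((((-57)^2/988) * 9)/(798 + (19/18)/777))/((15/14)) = 1321677/38181845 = 0.03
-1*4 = -4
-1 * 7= -7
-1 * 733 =-733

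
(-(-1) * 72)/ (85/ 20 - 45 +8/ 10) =-1440/ 799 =-1.80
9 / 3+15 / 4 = 27 / 4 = 6.75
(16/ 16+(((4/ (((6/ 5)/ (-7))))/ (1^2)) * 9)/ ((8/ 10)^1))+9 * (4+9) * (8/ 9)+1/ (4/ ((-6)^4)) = 333/ 2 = 166.50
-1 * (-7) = 7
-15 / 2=-7.50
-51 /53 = -0.96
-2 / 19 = -0.11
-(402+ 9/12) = -1611/4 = -402.75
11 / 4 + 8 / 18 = 115 / 36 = 3.19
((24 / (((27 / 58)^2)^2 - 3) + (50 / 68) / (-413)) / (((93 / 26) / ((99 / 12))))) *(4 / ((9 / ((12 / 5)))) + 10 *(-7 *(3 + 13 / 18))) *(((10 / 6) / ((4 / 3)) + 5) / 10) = 163324005617904307 / 53711788413024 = 3040.75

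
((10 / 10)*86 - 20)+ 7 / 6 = 403 / 6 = 67.17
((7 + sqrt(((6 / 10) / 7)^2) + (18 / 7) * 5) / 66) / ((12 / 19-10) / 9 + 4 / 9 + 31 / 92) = -610052 / 523985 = -1.16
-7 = -7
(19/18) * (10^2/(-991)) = -950/8919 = -0.11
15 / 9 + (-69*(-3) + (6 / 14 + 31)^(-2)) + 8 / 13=395042711 / 1887600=209.28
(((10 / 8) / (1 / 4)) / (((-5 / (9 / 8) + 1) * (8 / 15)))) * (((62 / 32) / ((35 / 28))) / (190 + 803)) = -45 / 10592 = -0.00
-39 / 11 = -3.55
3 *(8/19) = 24/19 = 1.26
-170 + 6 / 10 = -847 / 5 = -169.40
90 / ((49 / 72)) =6480 / 49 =132.24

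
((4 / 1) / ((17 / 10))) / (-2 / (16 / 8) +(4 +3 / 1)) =20 / 51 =0.39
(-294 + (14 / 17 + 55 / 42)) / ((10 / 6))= -208393 / 1190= -175.12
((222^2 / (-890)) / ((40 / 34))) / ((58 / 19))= -3979683 / 258100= -15.42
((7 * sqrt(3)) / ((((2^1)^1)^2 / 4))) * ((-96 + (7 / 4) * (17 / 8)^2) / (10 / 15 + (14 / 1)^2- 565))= 2.90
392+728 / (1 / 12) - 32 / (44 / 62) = 99912 / 11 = 9082.91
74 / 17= 4.35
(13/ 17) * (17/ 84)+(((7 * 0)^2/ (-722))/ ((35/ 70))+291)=24457/ 84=291.15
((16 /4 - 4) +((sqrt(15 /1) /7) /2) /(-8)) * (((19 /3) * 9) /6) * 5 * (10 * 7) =-114.98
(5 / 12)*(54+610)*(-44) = -36520 / 3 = -12173.33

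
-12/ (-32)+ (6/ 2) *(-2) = -45/ 8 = -5.62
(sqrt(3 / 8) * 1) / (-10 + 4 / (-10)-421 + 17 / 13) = -65 * sqrt(6) / 111824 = -0.00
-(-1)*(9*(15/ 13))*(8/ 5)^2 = 1728/ 65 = 26.58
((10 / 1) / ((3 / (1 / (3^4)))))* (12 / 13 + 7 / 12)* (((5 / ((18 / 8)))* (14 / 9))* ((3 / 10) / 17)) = 16450 / 4349943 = 0.00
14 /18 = 7 /9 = 0.78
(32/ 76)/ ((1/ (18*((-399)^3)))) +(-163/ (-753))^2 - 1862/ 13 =-3548632388716769/ 7371117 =-481423967.18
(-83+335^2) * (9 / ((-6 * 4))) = -168213 / 4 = -42053.25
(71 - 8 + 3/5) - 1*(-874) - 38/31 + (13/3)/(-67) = 29170723/31155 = 936.31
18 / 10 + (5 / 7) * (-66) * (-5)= 8313 / 35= 237.51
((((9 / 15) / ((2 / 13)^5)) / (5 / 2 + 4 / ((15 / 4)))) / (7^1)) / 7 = 3341637 / 83888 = 39.83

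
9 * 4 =36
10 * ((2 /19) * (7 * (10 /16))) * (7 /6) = 1225 /228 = 5.37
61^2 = 3721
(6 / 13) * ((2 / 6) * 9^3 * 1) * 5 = 7290 / 13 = 560.77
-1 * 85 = -85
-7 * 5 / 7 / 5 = -1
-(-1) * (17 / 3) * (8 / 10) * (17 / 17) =68 / 15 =4.53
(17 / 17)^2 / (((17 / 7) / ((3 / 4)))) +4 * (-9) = -2427 / 68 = -35.69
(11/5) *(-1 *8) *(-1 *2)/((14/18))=1584/35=45.26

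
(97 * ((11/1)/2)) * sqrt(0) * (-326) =0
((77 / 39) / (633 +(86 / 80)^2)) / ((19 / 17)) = 0.00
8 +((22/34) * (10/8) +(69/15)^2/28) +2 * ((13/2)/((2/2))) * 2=211609/5950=35.56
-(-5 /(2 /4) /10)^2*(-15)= 15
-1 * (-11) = 11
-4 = -4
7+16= 23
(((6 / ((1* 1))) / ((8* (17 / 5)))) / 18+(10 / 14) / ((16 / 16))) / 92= 2075 / 262752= 0.01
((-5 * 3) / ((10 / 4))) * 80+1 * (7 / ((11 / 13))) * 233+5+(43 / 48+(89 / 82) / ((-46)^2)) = 16644513187 / 11451792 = 1453.44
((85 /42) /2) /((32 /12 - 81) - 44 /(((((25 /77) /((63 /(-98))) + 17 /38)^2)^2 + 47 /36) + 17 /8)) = -58406334162123595 /5261636337268410316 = -0.01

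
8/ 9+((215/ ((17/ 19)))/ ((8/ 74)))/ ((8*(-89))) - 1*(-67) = 64.77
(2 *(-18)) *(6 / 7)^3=-7776 / 343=-22.67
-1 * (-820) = 820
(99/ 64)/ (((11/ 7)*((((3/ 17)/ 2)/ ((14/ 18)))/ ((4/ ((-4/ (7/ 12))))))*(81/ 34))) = -99127/ 46656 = -2.12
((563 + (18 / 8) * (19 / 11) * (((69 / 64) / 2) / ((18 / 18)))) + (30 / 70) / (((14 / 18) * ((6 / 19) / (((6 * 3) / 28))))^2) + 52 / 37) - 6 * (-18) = 2372591953605 / 3502309888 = 677.44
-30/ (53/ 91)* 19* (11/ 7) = -81510/ 53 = -1537.92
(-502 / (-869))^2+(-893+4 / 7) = -4715726739 / 5286127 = -892.09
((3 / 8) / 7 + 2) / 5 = 23 / 56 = 0.41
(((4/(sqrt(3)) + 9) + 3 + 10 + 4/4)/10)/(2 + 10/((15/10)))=sqrt(3)/65 + 69/260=0.29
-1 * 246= -246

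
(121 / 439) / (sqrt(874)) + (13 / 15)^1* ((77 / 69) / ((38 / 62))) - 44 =-834229 / 19665 + 121* sqrt(874) / 383686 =-42.41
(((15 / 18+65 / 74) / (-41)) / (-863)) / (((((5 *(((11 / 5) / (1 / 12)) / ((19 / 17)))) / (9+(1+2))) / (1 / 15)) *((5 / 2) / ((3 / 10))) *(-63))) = -722 / 1156750766325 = -0.00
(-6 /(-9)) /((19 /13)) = 26 /57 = 0.46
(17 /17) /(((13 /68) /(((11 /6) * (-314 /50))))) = -58718 /975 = -60.22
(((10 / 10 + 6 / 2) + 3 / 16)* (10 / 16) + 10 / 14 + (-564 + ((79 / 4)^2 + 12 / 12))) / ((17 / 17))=-169.61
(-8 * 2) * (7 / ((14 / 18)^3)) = -11664 / 49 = -238.04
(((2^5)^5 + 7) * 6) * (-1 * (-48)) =9663678432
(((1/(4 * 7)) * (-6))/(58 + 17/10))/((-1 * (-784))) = -5/1092112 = -0.00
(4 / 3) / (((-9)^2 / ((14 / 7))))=8 / 243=0.03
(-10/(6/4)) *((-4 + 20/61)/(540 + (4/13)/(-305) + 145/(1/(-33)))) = -291200/50494287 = -0.01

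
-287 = -287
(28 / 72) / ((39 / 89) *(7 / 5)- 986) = -3115 / 7892946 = -0.00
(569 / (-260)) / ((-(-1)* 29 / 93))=-52917 / 7540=-7.02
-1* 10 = -10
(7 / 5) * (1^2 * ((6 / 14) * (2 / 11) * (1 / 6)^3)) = 1 / 1980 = 0.00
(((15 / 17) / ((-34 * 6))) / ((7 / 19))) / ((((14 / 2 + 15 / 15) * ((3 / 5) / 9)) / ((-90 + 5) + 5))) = 7125 / 4046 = 1.76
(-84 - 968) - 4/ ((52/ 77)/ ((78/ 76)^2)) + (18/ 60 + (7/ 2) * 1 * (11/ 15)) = -22859363/ 21660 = -1055.37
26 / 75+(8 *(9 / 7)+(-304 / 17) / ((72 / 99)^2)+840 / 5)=5170201 / 35700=144.82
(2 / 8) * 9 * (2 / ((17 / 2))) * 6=54 / 17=3.18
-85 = -85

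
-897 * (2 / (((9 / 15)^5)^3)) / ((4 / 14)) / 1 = -63873291015625 / 4782969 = -13354318.42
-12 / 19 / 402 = -0.00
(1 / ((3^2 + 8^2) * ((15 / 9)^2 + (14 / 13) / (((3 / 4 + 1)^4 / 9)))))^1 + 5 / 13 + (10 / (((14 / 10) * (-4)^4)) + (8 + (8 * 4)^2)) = 134267208056759 / 130051445888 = 1032.42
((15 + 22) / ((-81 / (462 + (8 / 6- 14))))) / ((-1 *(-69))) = -49876 / 16767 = -2.97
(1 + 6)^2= 49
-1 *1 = -1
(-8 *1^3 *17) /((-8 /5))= 85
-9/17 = -0.53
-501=-501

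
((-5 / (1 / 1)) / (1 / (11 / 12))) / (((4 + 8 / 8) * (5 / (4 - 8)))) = 11 / 15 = 0.73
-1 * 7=-7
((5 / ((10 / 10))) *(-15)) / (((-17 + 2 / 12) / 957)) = 430650 / 101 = 4263.86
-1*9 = -9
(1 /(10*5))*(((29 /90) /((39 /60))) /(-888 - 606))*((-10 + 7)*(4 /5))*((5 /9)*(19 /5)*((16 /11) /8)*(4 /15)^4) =564224 /18251369296875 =0.00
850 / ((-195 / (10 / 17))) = -100 / 39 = -2.56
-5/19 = -0.26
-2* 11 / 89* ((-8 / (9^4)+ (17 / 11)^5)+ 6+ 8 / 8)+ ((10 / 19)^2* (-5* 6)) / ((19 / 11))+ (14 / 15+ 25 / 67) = -145643750148255059 / 19644292629167085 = -7.41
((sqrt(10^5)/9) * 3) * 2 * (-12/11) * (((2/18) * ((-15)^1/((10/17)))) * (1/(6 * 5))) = 21.72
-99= -99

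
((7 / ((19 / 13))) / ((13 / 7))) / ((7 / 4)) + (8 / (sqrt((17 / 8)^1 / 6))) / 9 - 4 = -48 / 19 + 32 * sqrt(51) / 153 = -1.03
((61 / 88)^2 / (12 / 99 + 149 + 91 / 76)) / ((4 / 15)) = 3181455 / 265407296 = 0.01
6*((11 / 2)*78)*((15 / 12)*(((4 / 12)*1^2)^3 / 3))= 715 / 18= 39.72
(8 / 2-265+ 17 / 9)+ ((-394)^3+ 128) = -61163115.11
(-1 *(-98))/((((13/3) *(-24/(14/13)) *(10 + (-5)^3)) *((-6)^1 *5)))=-343/1166100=-0.00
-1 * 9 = -9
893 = 893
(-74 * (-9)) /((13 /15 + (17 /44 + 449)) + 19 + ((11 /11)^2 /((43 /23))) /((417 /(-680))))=1.42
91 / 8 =11.38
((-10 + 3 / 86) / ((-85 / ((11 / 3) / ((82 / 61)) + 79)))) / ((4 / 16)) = 3445997 / 89913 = 38.33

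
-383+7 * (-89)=-1006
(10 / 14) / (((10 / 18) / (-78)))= -702 / 7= -100.29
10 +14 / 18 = 97 / 9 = 10.78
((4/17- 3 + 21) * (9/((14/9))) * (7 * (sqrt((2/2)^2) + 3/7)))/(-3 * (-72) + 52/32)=1004400/207179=4.85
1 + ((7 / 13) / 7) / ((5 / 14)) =79 / 65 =1.22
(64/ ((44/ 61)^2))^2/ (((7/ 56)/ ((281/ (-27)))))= -498007209088/ 395307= -1259798.61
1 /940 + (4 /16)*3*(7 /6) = 1647 /1880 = 0.88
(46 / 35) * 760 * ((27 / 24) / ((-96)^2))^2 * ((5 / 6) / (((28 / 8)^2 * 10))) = 437 / 4315938816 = 0.00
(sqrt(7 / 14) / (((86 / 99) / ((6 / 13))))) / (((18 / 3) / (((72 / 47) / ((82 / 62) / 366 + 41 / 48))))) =17972064 * sqrt(2) / 227287723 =0.11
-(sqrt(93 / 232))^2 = -0.40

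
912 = 912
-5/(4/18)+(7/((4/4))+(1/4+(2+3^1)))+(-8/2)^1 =-14.25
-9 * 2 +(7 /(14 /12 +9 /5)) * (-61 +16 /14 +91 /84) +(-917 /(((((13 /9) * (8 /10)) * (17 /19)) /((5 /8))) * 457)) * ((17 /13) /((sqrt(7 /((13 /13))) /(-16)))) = -27889 /178 +560025 * sqrt(7) /154466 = -147.09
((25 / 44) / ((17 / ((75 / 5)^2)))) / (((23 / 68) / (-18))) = -400.20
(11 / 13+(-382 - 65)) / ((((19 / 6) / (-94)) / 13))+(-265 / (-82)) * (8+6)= 134154445 / 779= 172213.66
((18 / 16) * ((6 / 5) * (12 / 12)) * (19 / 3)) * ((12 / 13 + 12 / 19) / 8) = 108 / 65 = 1.66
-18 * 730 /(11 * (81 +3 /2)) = -1752 /121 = -14.48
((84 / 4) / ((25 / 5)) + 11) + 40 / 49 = 3924 / 245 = 16.02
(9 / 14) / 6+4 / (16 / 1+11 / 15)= 2433 / 7028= 0.35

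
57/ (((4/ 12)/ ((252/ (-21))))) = -2052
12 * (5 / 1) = 60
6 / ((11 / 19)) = 114 / 11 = 10.36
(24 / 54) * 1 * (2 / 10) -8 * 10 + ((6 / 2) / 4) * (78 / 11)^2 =-229781 / 5445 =-42.20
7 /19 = 0.37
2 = 2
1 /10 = 0.10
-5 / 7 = -0.71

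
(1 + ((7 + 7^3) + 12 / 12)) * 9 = 3168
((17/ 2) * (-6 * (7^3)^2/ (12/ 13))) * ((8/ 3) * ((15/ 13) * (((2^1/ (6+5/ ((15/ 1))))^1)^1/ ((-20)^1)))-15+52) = -18254301191/ 76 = -240188173.57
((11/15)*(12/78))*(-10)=-44/39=-1.13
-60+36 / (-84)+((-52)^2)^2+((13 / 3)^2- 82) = 460624018 / 63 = 7311492.35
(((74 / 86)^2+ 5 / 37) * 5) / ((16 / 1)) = 0.27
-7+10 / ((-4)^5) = -3589 / 512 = -7.01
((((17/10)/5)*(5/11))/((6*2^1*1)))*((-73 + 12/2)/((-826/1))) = 1139/1090320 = 0.00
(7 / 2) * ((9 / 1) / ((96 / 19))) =399 / 64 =6.23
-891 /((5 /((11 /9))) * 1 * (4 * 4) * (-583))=0.02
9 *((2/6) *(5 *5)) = 75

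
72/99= 8/11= 0.73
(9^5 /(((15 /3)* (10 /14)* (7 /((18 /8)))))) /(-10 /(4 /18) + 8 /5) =-531441 /4340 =-122.45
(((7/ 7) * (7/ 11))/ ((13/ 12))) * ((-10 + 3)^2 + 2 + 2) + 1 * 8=5596/ 143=39.13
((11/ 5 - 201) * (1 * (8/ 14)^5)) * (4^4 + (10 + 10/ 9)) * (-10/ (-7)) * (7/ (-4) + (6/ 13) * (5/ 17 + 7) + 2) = -558772989952/ 33429123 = -16715.16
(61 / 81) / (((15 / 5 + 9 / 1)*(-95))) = -61 / 92340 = -0.00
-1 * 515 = -515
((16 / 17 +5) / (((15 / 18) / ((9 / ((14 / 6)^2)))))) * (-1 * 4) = -196344 / 4165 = -47.14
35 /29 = 1.21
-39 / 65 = -3 / 5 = -0.60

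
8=8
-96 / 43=-2.23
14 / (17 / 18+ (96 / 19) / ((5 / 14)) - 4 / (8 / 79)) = -11970 / 20869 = -0.57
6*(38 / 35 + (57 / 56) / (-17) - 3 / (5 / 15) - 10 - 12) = -428031 / 2380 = -179.84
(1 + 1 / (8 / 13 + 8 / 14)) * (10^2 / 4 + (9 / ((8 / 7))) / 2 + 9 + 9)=149449 / 1728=86.49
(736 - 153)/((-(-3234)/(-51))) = -901/98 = -9.19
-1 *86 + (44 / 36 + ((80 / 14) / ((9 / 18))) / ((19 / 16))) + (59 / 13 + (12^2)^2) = 321574052 / 15561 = 20665.38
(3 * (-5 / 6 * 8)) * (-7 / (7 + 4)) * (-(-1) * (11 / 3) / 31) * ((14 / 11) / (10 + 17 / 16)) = 31360 / 181071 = 0.17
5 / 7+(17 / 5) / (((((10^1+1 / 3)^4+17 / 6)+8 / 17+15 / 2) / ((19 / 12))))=224644457 / 314294680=0.71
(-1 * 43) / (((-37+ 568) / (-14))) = 1.13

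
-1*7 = -7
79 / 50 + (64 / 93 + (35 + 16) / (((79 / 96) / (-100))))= -2275806787 / 367350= -6195.20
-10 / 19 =-0.53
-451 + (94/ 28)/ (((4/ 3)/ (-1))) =-25397/ 56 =-453.52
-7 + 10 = 3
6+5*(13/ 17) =167/ 17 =9.82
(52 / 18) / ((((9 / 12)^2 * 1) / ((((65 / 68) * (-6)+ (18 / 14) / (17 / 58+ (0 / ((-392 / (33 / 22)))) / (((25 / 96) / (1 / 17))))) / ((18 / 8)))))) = -89024 / 28917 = -3.08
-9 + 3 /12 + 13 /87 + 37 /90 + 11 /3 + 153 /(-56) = -530191 /73080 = -7.25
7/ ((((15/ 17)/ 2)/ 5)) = 238/ 3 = 79.33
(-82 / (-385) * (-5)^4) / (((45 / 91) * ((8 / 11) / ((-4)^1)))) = -1480.56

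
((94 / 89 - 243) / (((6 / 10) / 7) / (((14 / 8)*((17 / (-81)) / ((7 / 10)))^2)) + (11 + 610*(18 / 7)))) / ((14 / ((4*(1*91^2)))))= -6441621174625 / 17780949817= -362.28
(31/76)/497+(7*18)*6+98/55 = 1574263121/2077460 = 757.78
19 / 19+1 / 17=18 / 17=1.06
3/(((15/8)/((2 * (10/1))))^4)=1048576/27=38836.15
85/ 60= 17/ 12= 1.42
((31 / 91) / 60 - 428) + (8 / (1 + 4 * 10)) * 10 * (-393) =-267473209 / 223860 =-1194.82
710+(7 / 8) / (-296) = 1681273 / 2368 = 710.00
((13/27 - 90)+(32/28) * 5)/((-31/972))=570204/217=2627.67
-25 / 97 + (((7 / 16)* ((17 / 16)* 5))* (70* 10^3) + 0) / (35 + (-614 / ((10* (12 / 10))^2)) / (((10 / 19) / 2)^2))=-56815594475 / 9278438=-6123.40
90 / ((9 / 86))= 860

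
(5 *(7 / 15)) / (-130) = -7 / 390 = -0.02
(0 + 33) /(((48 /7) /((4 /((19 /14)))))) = 539 /38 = 14.18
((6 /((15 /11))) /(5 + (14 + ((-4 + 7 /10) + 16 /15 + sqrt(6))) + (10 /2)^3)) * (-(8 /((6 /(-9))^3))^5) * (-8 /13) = -64443351953376 /235073917 + 454573373760 * sqrt(6) /235073917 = -269404.11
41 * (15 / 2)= 615 / 2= 307.50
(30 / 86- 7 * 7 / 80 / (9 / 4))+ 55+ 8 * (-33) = -1617067 / 7740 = -208.92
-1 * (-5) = 5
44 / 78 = 22 / 39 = 0.56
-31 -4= -35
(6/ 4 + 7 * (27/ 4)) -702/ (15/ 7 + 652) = 47.68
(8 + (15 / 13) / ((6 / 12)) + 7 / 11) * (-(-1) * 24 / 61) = 4.31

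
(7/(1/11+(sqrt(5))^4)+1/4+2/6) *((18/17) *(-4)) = -84/23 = -3.65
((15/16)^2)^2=50625/65536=0.77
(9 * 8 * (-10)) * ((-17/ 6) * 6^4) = 2643840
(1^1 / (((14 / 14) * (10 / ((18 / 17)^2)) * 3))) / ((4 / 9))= 243 / 2890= 0.08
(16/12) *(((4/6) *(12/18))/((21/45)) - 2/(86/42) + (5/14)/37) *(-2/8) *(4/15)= 1966/1503495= 0.00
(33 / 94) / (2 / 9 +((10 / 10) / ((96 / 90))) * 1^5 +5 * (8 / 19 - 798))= -45144 / 512662229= -0.00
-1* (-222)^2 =-49284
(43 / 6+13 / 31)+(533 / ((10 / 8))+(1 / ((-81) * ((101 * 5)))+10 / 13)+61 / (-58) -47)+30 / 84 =2590517285093 / 6692794290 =387.06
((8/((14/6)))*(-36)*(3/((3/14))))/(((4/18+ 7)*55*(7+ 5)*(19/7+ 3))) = -1134/17875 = -0.06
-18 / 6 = -3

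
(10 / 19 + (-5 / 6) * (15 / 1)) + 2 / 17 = -7659 / 646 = -11.86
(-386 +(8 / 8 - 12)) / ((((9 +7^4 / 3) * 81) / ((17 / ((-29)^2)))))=-6749 / 55132596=-0.00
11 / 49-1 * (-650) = 31861 / 49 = 650.22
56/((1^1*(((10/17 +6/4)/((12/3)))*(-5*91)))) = -0.24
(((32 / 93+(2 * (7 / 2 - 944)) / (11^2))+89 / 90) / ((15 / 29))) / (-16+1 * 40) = -12649249 / 11048400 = -1.14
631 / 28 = 22.54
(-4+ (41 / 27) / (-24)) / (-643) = 2633 / 416664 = 0.01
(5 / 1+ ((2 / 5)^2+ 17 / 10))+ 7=693 / 50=13.86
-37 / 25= -1.48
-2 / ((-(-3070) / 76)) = -76 / 1535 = -0.05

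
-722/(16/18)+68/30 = -48599/60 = -809.98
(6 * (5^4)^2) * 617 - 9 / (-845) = 1221949218759 / 845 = 1446093750.01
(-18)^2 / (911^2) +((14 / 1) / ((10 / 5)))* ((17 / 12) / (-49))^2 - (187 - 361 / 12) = -6431987106011 / 40991458032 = -156.91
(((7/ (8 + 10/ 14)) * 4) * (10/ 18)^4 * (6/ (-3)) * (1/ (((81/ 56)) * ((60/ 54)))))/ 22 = -686000/ 39621879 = -0.02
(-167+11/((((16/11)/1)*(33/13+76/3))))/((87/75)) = -72493625/504368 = -143.73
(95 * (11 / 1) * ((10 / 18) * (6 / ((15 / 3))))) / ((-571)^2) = 2090 / 978123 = 0.00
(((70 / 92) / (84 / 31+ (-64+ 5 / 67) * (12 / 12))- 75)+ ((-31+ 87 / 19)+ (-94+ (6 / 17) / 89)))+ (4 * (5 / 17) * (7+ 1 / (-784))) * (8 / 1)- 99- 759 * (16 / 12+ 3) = -5795849955856543 / 1647690821602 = -3517.56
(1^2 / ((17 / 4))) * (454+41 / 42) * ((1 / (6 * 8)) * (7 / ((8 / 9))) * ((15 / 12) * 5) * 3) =329.31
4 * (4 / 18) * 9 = 8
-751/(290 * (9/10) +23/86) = -2.87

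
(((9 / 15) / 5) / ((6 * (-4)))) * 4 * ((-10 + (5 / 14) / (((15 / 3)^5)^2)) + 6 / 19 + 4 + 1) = 2433593731 / 25976562500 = 0.09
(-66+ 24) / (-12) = 7 / 2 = 3.50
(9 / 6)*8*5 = 60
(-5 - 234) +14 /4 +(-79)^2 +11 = 12033 /2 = 6016.50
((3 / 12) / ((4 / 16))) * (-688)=-688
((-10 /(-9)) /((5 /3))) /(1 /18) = 12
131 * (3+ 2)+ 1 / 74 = 655.01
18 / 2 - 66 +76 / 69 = -3857 / 69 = -55.90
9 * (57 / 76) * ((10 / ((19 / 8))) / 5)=108 / 19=5.68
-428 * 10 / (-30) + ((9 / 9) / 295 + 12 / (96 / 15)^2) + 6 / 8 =32559623 / 226560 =143.71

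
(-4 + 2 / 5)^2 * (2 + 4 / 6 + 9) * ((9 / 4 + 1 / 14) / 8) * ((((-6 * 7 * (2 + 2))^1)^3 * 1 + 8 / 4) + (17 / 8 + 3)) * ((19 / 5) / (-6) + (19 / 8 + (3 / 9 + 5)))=-3767998589667 / 2560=-1471874449.09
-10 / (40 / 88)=-22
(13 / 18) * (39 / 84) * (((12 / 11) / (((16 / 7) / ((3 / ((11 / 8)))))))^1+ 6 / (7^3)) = 309439 / 871563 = 0.36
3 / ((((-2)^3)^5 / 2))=-3 / 16384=-0.00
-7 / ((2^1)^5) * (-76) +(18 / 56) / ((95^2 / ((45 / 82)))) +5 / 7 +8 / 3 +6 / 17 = 537878107 / 26419785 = 20.36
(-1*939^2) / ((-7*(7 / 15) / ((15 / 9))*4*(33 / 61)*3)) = 149402725 / 2156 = 69296.25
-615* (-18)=11070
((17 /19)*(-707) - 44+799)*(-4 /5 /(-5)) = 9304 /475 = 19.59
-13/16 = -0.81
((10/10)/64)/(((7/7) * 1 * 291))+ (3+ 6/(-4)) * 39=1089505/18624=58.50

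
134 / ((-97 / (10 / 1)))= -1340 / 97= -13.81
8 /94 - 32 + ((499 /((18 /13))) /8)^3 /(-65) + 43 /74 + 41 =-36265432802369 /25963130880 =-1396.81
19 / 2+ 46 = 111 / 2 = 55.50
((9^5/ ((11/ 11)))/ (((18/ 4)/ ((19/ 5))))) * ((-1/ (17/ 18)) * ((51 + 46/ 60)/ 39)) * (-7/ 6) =451722663/ 5525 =81759.76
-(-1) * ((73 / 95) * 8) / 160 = 73 / 1900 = 0.04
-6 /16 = -3 /8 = -0.38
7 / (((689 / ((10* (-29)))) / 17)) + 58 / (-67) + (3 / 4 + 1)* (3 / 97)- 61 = -2004243677 / 17911244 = -111.90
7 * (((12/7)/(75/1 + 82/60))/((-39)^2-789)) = 30/139751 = 0.00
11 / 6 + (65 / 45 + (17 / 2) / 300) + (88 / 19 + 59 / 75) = 298373 / 34200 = 8.72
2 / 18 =1 / 9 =0.11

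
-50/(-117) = 50/117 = 0.43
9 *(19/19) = 9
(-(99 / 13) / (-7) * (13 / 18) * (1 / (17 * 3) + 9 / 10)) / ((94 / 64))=5896 / 11985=0.49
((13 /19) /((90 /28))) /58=91 /24795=0.00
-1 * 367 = -367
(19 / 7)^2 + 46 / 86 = 16650 / 2107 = 7.90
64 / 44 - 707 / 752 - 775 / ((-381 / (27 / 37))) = 77691445 / 38870128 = 2.00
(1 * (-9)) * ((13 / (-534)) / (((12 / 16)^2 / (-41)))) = -4264 / 267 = -15.97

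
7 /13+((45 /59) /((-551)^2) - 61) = -14079192189 /232861967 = -60.46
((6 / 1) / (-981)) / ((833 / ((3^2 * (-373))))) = 2238 / 90797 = 0.02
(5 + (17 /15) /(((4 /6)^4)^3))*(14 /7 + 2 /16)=52936283 /163840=323.10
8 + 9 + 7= 24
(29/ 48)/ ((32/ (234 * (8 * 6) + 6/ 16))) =868637/ 4096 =212.07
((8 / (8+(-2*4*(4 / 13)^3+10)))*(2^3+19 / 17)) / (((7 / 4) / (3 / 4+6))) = 36777780 / 2322523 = 15.84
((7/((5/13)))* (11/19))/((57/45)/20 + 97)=60060/553261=0.11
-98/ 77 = -14/ 11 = -1.27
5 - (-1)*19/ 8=59/ 8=7.38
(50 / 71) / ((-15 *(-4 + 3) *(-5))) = -2 / 213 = -0.01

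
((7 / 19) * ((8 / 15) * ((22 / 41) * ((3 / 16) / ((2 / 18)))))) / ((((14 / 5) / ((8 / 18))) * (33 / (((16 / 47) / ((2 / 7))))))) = 0.00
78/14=39/7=5.57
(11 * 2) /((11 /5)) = 10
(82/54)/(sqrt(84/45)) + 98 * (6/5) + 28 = 41 * sqrt(105)/378 + 728/5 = 146.71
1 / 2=0.50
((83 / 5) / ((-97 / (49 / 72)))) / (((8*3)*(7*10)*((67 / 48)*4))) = -0.00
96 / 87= 32 / 29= 1.10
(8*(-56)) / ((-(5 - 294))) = -1.55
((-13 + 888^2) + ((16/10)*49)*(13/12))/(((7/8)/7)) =94633912/15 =6308927.47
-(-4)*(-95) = -380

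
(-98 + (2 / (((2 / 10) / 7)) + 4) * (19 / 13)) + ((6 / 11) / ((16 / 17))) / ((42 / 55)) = 15889 / 1456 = 10.91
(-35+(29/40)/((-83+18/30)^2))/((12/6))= -47528175/2715904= -17.50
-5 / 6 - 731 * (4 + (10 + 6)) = -87725 / 6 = -14620.83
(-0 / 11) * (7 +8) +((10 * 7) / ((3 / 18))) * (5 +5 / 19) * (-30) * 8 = -10080000 / 19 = -530526.32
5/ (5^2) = 1/ 5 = 0.20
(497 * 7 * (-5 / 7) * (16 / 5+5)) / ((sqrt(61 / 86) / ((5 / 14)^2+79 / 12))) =-5743403 * sqrt(5246) / 2562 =-162369.45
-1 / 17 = -0.06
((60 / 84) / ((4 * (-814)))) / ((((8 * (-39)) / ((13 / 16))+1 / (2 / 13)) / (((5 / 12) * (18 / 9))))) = 5 / 10324776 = 0.00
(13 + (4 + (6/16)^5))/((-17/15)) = -8359485/557056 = -15.01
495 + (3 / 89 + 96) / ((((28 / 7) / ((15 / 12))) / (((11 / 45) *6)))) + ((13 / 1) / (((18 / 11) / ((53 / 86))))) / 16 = 1188854315 / 2204352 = 539.32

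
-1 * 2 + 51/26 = -1/26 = -0.04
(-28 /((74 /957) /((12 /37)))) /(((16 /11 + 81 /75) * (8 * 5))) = -1105335 /954193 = -1.16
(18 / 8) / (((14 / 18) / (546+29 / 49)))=2169423 / 1372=1581.21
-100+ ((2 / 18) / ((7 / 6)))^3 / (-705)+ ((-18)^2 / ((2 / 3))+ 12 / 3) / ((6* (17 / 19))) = -968469211 / 110993085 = -8.73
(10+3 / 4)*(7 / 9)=301 / 36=8.36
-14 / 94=-7 / 47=-0.15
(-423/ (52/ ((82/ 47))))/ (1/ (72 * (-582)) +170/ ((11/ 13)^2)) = -935485848/ 15650723387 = -0.06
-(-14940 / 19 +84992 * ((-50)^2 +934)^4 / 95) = -11818958625332239412 / 95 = -124410090792970941.18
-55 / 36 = -1.53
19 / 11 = 1.73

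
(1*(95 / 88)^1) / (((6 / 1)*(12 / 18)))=95 / 352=0.27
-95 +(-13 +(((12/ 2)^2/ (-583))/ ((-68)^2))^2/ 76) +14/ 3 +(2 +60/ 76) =-10412216205282253/ 103558946728512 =-100.54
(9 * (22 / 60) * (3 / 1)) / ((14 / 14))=99 / 10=9.90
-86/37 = -2.32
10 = 10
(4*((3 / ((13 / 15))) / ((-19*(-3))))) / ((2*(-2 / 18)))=-270 / 247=-1.09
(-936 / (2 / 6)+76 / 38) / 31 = -2806 / 31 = -90.52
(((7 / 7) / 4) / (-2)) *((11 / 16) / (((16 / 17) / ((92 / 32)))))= -4301 / 16384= -0.26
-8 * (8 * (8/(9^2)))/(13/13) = -512/81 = -6.32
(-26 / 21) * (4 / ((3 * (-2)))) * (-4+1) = -52 / 21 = -2.48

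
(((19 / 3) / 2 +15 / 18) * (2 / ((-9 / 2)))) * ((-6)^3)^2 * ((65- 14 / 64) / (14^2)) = -27414.37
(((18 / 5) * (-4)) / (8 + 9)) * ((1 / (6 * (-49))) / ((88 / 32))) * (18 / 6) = 144 / 45815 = 0.00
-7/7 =-1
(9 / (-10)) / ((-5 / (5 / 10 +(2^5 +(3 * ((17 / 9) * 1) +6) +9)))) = 957 / 100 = 9.57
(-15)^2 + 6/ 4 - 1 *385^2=-295997/ 2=-147998.50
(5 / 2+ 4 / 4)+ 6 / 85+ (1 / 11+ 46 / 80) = 31689 / 7480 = 4.24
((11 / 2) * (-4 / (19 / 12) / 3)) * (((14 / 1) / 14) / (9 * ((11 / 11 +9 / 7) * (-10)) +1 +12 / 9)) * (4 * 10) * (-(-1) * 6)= 5.47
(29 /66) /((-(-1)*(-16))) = -29 /1056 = -0.03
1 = 1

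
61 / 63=0.97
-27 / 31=-0.87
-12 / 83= -0.14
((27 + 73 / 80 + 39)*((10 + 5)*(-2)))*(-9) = 144531 / 8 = 18066.38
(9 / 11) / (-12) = -3 / 44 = -0.07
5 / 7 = 0.71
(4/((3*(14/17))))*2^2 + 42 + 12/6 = 1060/21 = 50.48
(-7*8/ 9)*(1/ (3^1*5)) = -56/ 135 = -0.41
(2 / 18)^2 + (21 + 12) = 2674 / 81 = 33.01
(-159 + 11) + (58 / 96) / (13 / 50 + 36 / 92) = -2643773 / 17976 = -147.07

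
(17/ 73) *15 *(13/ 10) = 663/ 146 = 4.54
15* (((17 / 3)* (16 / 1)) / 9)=1360 / 9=151.11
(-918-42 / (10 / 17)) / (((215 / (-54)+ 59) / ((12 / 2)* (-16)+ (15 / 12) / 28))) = 1435466043 / 831880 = 1725.57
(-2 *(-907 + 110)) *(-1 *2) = -3188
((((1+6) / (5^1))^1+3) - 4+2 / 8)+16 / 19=1.49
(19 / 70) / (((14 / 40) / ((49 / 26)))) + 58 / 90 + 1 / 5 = 1349 / 585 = 2.31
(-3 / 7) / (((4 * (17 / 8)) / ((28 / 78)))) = -4 / 221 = -0.02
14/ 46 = 7/ 23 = 0.30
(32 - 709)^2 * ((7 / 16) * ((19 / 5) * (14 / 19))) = 22458121 / 40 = 561453.02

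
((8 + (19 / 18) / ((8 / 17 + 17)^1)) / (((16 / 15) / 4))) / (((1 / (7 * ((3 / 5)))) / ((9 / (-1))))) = -301637 / 264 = -1142.56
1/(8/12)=3/2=1.50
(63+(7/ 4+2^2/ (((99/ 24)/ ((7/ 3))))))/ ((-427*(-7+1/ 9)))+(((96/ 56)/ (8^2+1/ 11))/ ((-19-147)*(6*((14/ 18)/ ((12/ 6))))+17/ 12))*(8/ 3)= 2604137871/ 115245028360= 0.02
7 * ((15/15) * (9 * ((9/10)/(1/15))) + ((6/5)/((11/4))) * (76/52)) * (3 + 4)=5984.75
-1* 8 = -8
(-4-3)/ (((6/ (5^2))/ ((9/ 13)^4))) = -382725/ 57122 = -6.70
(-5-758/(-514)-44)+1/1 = -11957/257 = -46.53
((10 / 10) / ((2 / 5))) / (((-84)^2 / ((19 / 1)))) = 95 / 14112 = 0.01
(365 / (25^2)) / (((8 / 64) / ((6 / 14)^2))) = 5256 / 6125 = 0.86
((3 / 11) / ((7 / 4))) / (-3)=-0.05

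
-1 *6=-6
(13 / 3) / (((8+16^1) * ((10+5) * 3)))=13 / 3240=0.00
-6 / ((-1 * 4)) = 3 / 2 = 1.50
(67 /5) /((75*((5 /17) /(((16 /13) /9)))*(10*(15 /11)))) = 100232 /16453125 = 0.01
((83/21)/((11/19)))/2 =1577/462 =3.41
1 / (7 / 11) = 1.57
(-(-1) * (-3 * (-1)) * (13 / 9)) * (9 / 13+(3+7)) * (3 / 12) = 139 / 12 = 11.58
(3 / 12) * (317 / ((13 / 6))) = 951 / 26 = 36.58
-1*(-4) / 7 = 4 / 7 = 0.57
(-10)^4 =10000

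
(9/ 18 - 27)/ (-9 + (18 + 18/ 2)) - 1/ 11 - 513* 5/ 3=-339199/ 396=-856.56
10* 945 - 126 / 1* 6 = 8694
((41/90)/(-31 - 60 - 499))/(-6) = 41/318600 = 0.00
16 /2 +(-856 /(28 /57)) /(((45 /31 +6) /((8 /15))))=-943688 /8085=-116.72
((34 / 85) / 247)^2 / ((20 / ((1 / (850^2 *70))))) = 1 / 385691271875000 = 0.00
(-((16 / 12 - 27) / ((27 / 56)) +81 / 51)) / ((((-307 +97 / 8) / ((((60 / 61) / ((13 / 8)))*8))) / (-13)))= 728238080 / 66049641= 11.03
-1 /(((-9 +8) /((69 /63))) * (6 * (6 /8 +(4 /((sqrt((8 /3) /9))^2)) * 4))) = 46 /13797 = 0.00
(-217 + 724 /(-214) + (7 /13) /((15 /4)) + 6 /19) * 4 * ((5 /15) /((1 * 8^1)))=-87185491 /2378610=-36.65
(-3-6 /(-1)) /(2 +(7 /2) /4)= 24 /23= 1.04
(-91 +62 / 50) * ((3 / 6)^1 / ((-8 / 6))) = 1683 / 50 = 33.66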